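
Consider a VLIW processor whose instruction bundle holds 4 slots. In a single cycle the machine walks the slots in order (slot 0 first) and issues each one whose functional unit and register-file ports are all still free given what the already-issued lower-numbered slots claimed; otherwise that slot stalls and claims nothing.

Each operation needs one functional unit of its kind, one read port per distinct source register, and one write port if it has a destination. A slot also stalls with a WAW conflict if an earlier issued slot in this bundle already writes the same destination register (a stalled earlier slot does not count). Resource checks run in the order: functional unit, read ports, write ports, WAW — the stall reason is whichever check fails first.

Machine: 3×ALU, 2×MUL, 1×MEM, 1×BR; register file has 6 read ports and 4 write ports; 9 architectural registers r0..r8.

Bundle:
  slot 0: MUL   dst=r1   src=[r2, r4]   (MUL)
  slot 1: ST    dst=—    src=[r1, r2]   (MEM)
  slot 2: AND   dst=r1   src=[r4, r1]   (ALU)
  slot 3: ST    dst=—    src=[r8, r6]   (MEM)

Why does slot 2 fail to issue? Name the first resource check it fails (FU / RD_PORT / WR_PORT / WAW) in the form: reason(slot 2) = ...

reason(slot 2) = WAW

  0. MUL→r1 ⇒ go  {3A/1Mu/1Ld/1B | 4r 3w}
  1. MEM ⇒ go  {3A/1Mu/0Ld/1B | 2r 3w}
  2. ALU→r1 ⇒ no(WAW)  {3A/1Mu/0Ld/1B | 2r 3w}
  3. MEM ⇒ no(FU)  {3A/1Mu/0Ld/1B | 2r 3w}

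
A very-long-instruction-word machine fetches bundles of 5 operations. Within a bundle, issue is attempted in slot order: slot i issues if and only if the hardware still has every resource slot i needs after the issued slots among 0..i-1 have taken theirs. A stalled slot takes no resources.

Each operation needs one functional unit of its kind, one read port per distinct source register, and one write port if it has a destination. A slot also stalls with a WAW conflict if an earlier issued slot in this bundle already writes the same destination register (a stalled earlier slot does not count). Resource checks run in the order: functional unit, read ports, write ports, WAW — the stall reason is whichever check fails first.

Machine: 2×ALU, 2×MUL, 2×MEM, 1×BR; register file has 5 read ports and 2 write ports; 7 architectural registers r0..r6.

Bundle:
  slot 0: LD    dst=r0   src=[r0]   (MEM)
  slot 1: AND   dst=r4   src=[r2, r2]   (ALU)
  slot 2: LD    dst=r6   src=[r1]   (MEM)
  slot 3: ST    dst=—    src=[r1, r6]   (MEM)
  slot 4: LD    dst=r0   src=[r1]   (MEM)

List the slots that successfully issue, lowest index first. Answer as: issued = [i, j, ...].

(0) want 1×MEM +1rd +1wr — yes → AL2|MU2|ME1|BR1|rd4|wr1
(1) want 1×ALU +1rd +1wr — yes → AL1|MU2|ME1|BR1|rd3|wr0
(2) want 1×MEM +1rd +1wr — WR_PORT → AL1|MU2|ME1|BR1|rd3|wr0
(3) want 1×MEM +2rd +0wr — yes → AL1|MU2|ME0|BR1|rd1|wr0
(4) want 1×MEM +1rd +1wr — FU → AL1|MU2|ME0|BR1|rd1|wr0

issued = [0, 1, 3]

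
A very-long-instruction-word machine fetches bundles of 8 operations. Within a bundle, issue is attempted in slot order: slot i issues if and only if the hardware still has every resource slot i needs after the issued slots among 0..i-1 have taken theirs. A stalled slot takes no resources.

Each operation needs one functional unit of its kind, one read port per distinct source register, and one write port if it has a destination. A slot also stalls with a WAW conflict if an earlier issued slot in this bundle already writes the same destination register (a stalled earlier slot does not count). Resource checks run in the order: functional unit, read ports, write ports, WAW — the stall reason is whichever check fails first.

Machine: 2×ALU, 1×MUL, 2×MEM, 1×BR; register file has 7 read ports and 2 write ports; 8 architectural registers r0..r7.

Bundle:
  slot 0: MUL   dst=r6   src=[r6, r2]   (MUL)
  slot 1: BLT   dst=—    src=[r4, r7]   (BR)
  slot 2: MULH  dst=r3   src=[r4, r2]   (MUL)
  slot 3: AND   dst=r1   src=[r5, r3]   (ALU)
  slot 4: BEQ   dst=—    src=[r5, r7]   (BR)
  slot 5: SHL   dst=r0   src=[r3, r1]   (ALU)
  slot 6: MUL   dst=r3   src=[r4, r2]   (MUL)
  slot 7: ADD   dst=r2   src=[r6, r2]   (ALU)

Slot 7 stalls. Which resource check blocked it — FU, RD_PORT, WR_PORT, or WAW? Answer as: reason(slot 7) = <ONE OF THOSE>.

reason(slot 7) = RD_PORT

(0) want 1×MUL +2rd +1wr — yes → AL2|MU0|ME2|BR1|rd5|wr1
(1) want 1×BR +2rd +0wr — yes → AL2|MU0|ME2|BR0|rd3|wr1
(2) want 1×MUL +2rd +1wr — FU → AL2|MU0|ME2|BR0|rd3|wr1
(3) want 1×ALU +2rd +1wr — yes → AL1|MU0|ME2|BR0|rd1|wr0
(4) want 1×BR +2rd +0wr — FU → AL1|MU0|ME2|BR0|rd1|wr0
(5) want 1×ALU +2rd +1wr — RD_PORT → AL1|MU0|ME2|BR0|rd1|wr0
(6) want 1×MUL +2rd +1wr — FU → AL1|MU0|ME2|BR0|rd1|wr0
(7) want 1×ALU +2rd +1wr — RD_PORT → AL1|MU0|ME2|BR0|rd1|wr0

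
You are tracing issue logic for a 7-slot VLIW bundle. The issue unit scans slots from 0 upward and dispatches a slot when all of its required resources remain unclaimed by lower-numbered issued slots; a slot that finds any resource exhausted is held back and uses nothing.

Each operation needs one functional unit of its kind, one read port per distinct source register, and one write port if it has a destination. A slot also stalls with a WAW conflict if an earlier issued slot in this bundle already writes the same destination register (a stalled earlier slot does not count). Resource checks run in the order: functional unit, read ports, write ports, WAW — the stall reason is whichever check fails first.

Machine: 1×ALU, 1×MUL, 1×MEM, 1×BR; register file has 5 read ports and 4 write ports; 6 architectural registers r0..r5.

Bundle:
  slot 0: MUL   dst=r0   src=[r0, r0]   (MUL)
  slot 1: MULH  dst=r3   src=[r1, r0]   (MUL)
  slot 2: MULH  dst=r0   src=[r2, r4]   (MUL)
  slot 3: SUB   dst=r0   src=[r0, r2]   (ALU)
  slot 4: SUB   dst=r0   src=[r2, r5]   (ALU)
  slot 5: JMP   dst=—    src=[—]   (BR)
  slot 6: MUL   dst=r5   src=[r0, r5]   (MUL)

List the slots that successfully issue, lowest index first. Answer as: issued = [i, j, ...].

slot 0 (MUL): ISSUE — free A1,Mu0,Ld1,B1 rp4 wp3
slot 1 (MUL): stall FU — free A1,Mu0,Ld1,B1 rp4 wp3
slot 2 (MUL): stall FU — free A1,Mu0,Ld1,B1 rp4 wp3
slot 3 (ALU): stall WAW — free A1,Mu0,Ld1,B1 rp4 wp3
slot 4 (ALU): stall WAW — free A1,Mu0,Ld1,B1 rp4 wp3
slot 5 (BR): ISSUE — free A1,Mu0,Ld1,B0 rp4 wp3
slot 6 (MUL): stall FU — free A1,Mu0,Ld1,B0 rp4 wp3

issued = [0, 5]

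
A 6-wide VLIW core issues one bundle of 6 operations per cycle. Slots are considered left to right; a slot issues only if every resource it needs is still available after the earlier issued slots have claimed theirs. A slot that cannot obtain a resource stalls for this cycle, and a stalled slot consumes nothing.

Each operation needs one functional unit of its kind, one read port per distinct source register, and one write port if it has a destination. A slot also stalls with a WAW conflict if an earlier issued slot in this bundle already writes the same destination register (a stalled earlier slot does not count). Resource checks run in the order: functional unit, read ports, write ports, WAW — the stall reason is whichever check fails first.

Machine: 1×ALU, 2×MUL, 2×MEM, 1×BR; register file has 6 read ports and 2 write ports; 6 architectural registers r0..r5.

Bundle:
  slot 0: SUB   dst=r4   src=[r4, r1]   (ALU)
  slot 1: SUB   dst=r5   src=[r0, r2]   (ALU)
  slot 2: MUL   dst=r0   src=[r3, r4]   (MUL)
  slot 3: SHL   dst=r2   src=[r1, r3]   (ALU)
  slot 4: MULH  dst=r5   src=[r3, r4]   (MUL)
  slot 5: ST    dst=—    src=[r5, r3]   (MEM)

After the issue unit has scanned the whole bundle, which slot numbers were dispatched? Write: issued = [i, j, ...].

#0 ALU src=r4,r1 dispatched  <A:0 Mu:2 Ld:2 B:1 rd:4 wr:1>
#1 ALU src=r0,r2 held:FU  <A:0 Mu:2 Ld:2 B:1 rd:4 wr:1>
#2 MUL src=r3,r4 dispatched  <A:0 Mu:1 Ld:2 B:1 rd:2 wr:0>
#3 ALU src=r1,r3 held:FU  <A:0 Mu:1 Ld:2 B:1 rd:2 wr:0>
#4 MUL src=r3,r4 held:WR_PORT  <A:0 Mu:1 Ld:2 B:1 rd:2 wr:0>
#5 MEM src=r5,r3 dispatched  <A:0 Mu:1 Ld:1 B:1 rd:0 wr:0>

issued = [0, 2, 5]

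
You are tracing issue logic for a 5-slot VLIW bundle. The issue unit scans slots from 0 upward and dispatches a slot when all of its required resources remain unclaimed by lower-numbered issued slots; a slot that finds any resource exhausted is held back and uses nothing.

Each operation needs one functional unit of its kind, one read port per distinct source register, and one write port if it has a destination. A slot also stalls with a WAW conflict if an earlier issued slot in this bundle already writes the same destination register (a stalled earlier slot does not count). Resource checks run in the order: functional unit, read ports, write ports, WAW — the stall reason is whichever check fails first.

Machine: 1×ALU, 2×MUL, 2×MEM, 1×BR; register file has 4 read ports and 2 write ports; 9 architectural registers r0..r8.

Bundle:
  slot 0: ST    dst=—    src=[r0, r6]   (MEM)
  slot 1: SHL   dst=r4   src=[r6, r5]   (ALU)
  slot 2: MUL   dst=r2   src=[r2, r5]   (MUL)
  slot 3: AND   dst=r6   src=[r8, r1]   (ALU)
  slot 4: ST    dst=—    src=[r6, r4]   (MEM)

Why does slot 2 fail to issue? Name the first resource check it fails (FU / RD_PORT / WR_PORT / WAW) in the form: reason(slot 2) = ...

reason(slot 2) = RD_PORT

#0 MEM src=r0,r6 dispatched  <A:1 Mu:2 Ld:1 B:1 rd:2 wr:2>
#1 ALU src=r6,r5 dispatched  <A:0 Mu:2 Ld:1 B:1 rd:0 wr:1>
#2 MUL src=r2,r5 held:RD_PORT  <A:0 Mu:2 Ld:1 B:1 rd:0 wr:1>
#3 ALU src=r8,r1 held:FU  <A:0 Mu:2 Ld:1 B:1 rd:0 wr:1>
#4 MEM src=r6,r4 held:RD_PORT  <A:0 Mu:2 Ld:1 B:1 rd:0 wr:1>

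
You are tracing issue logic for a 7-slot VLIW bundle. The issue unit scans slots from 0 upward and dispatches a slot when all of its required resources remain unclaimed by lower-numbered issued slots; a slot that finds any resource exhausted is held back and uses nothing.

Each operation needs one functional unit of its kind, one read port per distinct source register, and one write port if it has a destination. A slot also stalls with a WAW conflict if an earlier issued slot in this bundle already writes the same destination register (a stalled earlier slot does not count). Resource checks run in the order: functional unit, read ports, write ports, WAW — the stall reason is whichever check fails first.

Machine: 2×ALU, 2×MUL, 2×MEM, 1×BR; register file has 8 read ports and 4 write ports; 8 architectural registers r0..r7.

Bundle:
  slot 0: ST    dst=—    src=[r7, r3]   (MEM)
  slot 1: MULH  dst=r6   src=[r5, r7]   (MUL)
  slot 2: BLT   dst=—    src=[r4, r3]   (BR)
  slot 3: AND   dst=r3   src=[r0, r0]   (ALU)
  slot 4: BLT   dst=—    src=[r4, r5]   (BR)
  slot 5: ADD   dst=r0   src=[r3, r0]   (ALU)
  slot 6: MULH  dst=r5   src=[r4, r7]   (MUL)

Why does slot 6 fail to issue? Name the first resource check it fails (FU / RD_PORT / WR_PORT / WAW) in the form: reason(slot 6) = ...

  0. MEM ⇒ go  {2A/2Mu/1Ld/1B | 6r 4w}
  1. MUL→r6 ⇒ go  {2A/1Mu/1Ld/1B | 4r 3w}
  2. BR ⇒ go  {2A/1Mu/1Ld/0B | 2r 3w}
  3. ALU→r3 ⇒ go  {1A/1Mu/1Ld/0B | 1r 2w}
  4. BR ⇒ no(FU)  {1A/1Mu/1Ld/0B | 1r 2w}
  5. ALU→r0 ⇒ no(RD_PORT)  {1A/1Mu/1Ld/0B | 1r 2w}
  6. MUL→r5 ⇒ no(RD_PORT)  {1A/1Mu/1Ld/0B | 1r 2w}

reason(slot 6) = RD_PORT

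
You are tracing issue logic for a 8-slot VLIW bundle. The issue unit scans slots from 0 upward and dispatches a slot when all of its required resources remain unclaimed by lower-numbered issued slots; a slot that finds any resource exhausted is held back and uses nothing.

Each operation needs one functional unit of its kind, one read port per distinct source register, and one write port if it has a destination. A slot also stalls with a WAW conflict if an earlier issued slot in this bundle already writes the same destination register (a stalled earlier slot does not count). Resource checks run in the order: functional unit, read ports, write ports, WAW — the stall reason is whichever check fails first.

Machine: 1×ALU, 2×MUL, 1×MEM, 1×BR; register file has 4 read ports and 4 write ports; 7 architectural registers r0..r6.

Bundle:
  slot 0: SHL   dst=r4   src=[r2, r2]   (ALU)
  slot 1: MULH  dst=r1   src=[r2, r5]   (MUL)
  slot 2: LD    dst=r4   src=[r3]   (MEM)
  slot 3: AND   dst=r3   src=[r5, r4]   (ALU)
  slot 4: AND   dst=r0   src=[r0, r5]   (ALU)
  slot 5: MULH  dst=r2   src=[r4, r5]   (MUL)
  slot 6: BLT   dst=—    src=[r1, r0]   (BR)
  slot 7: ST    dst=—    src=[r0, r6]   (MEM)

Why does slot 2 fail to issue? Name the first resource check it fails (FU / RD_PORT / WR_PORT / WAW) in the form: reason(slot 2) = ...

  0. ALU→r4 ⇒ go  {0A/2Mu/1Ld/1B | 3r 3w}
  1. MUL→r1 ⇒ go  {0A/1Mu/1Ld/1B | 1r 2w}
  2. MEM→r4 ⇒ no(WAW)  {0A/1Mu/1Ld/1B | 1r 2w}
  3. ALU→r3 ⇒ no(FU)  {0A/1Mu/1Ld/1B | 1r 2w}
  4. ALU→r0 ⇒ no(FU)  {0A/1Mu/1Ld/1B | 1r 2w}
  5. MUL→r2 ⇒ no(RD_PORT)  {0A/1Mu/1Ld/1B | 1r 2w}
  6. BR ⇒ no(RD_PORT)  {0A/1Mu/1Ld/1B | 1r 2w}
  7. MEM ⇒ no(RD_PORT)  {0A/1Mu/1Ld/1B | 1r 2w}

reason(slot 2) = WAW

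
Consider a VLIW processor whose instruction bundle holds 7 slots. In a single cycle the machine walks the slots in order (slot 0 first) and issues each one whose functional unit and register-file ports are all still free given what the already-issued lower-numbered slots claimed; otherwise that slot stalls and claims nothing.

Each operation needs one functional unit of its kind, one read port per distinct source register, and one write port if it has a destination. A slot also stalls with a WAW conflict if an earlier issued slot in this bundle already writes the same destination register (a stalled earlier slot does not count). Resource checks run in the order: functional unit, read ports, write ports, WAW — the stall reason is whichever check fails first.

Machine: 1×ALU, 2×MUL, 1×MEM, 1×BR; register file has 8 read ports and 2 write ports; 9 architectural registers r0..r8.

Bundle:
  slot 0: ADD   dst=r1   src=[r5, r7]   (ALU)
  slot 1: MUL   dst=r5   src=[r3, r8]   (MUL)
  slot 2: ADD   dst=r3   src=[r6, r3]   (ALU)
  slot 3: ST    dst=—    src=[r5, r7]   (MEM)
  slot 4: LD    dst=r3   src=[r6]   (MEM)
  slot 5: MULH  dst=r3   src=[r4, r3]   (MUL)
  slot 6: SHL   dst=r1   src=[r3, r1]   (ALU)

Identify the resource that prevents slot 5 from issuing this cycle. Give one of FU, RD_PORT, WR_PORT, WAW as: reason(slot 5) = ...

reason(slot 5) = WR_PORT

#0 ALU src=r5,r7 dispatched  <A:0 Mu:2 Ld:1 B:1 rd:6 wr:1>
#1 MUL src=r3,r8 dispatched  <A:0 Mu:1 Ld:1 B:1 rd:4 wr:0>
#2 ALU src=r6,r3 held:FU  <A:0 Mu:1 Ld:1 B:1 rd:4 wr:0>
#3 MEM src=r5,r7 dispatched  <A:0 Mu:1 Ld:0 B:1 rd:2 wr:0>
#4 MEM src=r6 held:FU  <A:0 Mu:1 Ld:0 B:1 rd:2 wr:0>
#5 MUL src=r4,r3 held:WR_PORT  <A:0 Mu:1 Ld:0 B:1 rd:2 wr:0>
#6 ALU src=r3,r1 held:FU  <A:0 Mu:1 Ld:0 B:1 rd:2 wr:0>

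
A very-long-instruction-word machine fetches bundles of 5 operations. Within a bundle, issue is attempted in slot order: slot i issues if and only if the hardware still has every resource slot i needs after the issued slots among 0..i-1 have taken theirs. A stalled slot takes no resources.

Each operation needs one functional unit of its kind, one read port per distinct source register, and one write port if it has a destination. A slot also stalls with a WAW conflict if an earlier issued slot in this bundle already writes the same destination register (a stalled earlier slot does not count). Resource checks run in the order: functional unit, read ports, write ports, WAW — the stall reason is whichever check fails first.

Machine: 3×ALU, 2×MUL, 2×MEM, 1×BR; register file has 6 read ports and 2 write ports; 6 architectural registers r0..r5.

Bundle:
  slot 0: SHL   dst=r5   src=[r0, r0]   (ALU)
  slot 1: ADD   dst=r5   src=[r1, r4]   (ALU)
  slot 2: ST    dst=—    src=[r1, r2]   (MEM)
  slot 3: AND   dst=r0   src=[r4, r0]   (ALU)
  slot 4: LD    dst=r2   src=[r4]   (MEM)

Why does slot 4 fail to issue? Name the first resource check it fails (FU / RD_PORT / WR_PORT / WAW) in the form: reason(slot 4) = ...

  0. ALU→r5 ⇒ go  {2A/2Mu/2Ld/1B | 5r 1w}
  1. ALU→r5 ⇒ no(WAW)  {2A/2Mu/2Ld/1B | 5r 1w}
  2. MEM ⇒ go  {2A/2Mu/1Ld/1B | 3r 1w}
  3. ALU→r0 ⇒ go  {1A/2Mu/1Ld/1B | 1r 0w}
  4. MEM→r2 ⇒ no(WR_PORT)  {1A/2Mu/1Ld/1B | 1r 0w}

reason(slot 4) = WR_PORT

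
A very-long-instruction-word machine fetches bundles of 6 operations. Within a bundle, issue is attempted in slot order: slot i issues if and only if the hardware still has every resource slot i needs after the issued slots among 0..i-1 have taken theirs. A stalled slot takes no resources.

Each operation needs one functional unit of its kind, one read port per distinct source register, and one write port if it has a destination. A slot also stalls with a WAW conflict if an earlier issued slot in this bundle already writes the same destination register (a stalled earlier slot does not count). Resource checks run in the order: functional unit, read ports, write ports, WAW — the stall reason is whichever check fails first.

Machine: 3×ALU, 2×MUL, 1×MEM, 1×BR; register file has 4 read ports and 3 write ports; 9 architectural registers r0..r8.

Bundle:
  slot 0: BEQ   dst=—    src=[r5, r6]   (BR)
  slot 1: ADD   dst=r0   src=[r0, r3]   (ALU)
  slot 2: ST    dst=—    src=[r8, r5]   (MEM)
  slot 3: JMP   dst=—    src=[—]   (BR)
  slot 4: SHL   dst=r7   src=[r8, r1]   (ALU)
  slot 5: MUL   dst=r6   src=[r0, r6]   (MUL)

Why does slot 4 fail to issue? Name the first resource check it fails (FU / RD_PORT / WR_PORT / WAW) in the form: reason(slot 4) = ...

  0. BR ⇒ go  {3A/2Mu/1Ld/0B | 2r 3w}
  1. ALU→r0 ⇒ go  {2A/2Mu/1Ld/0B | 0r 2w}
  2. MEM ⇒ no(RD_PORT)  {2A/2Mu/1Ld/0B | 0r 2w}
  3. BR ⇒ no(FU)  {2A/2Mu/1Ld/0B | 0r 2w}
  4. ALU→r7 ⇒ no(RD_PORT)  {2A/2Mu/1Ld/0B | 0r 2w}
  5. MUL→r6 ⇒ no(RD_PORT)  {2A/2Mu/1Ld/0B | 0r 2w}

reason(slot 4) = RD_PORT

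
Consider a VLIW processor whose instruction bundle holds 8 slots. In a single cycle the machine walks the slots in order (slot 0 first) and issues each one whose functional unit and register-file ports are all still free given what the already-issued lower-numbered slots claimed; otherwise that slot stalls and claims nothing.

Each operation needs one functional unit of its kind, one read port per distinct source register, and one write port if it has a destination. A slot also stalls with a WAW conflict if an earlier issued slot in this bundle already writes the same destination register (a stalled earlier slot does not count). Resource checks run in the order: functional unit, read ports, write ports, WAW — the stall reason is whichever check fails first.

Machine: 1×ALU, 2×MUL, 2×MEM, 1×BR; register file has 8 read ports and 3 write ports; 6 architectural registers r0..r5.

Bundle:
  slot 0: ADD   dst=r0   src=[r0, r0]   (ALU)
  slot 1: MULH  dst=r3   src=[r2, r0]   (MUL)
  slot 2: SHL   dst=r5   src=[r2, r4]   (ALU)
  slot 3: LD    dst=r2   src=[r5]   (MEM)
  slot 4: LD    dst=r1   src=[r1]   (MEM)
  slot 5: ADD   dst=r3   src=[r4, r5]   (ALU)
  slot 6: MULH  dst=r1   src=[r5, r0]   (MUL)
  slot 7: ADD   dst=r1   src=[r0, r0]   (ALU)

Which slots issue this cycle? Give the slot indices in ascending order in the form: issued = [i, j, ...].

slot 0 (ALU): ISSUE — free A0,Mu2,Ld2,B1 rp7 wp2
slot 1 (MUL): ISSUE — free A0,Mu1,Ld2,B1 rp5 wp1
slot 2 (ALU): stall FU — free A0,Mu1,Ld2,B1 rp5 wp1
slot 3 (MEM): ISSUE — free A0,Mu1,Ld1,B1 rp4 wp0
slot 4 (MEM): stall WR_PORT — free A0,Mu1,Ld1,B1 rp4 wp0
slot 5 (ALU): stall FU — free A0,Mu1,Ld1,B1 rp4 wp0
slot 6 (MUL): stall WR_PORT — free A0,Mu1,Ld1,B1 rp4 wp0
slot 7 (ALU): stall FU — free A0,Mu1,Ld1,B1 rp4 wp0

issued = [0, 1, 3]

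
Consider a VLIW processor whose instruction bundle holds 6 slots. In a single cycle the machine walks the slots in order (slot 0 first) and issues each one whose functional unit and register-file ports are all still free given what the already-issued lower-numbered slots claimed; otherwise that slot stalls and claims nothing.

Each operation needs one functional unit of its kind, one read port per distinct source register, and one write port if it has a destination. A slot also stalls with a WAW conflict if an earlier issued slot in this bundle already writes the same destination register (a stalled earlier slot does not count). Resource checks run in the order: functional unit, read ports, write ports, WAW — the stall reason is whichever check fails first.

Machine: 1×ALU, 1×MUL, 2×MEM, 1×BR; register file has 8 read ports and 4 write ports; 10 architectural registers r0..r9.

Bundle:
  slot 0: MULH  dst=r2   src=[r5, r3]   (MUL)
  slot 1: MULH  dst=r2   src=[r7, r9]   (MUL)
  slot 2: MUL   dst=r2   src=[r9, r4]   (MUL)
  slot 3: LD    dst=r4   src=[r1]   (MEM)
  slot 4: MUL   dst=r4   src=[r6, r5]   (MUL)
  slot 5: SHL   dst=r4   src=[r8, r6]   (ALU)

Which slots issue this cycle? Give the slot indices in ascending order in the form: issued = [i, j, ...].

(0) want 1×MUL +2rd +1wr — yes → AL1|MU0|ME2|BR1|rd6|wr3
(1) want 1×MUL +2rd +1wr — FU → AL1|MU0|ME2|BR1|rd6|wr3
(2) want 1×MUL +2rd +1wr — FU → AL1|MU0|ME2|BR1|rd6|wr3
(3) want 1×MEM +1rd +1wr — yes → AL1|MU0|ME1|BR1|rd5|wr2
(4) want 1×MUL +2rd +1wr — FU → AL1|MU0|ME1|BR1|rd5|wr2
(5) want 1×ALU +2rd +1wr — WAW → AL1|MU0|ME1|BR1|rd5|wr2

issued = [0, 3]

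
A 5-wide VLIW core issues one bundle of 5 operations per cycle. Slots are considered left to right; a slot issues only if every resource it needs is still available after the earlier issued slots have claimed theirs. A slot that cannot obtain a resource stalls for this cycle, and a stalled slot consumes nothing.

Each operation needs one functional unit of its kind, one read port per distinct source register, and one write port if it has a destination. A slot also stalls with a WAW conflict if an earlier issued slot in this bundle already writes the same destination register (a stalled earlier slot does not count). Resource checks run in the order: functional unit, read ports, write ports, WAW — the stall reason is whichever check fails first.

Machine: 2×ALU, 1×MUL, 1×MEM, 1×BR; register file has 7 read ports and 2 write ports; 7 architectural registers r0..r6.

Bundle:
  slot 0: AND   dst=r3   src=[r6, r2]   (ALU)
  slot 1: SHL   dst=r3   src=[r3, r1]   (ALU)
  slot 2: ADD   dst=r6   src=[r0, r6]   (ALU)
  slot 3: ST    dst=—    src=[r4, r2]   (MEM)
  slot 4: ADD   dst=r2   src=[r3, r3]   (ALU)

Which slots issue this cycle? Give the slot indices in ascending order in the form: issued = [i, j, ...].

issued = [0, 2, 3]

  0. ALU→r3 ⇒ go  {1A/1Mu/1Ld/1B | 5r 1w}
  1. ALU→r3 ⇒ no(WAW)  {1A/1Mu/1Ld/1B | 5r 1w}
  2. ALU→r6 ⇒ go  {0A/1Mu/1Ld/1B | 3r 0w}
  3. MEM ⇒ go  {0A/1Mu/0Ld/1B | 1r 0w}
  4. ALU→r2 ⇒ no(FU)  {0A/1Mu/0Ld/1B | 1r 0w}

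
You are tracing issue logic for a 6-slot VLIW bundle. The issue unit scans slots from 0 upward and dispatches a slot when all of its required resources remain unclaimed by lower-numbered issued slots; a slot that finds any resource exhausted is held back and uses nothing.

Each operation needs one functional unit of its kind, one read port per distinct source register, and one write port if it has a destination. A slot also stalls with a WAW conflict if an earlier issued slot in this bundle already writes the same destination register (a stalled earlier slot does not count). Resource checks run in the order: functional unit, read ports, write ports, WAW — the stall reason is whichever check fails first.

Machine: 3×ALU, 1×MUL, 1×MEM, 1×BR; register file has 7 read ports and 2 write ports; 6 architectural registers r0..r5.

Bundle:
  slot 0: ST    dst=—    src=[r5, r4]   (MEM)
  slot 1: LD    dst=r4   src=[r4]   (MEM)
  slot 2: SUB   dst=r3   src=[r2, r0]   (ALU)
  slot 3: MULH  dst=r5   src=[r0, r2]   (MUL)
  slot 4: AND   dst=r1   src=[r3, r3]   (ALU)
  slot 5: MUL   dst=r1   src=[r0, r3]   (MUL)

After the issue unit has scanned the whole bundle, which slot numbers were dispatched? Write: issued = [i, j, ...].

  0. MEM ⇒ go  {3A/1Mu/0Ld/1B | 5r 2w}
  1. MEM→r4 ⇒ no(FU)  {3A/1Mu/0Ld/1B | 5r 2w}
  2. ALU→r3 ⇒ go  {2A/1Mu/0Ld/1B | 3r 1w}
  3. MUL→r5 ⇒ go  {2A/0Mu/0Ld/1B | 1r 0w}
  4. ALU→r1 ⇒ no(WR_PORT)  {2A/0Mu/0Ld/1B | 1r 0w}
  5. MUL→r1 ⇒ no(FU)  {2A/0Mu/0Ld/1B | 1r 0w}

issued = [0, 2, 3]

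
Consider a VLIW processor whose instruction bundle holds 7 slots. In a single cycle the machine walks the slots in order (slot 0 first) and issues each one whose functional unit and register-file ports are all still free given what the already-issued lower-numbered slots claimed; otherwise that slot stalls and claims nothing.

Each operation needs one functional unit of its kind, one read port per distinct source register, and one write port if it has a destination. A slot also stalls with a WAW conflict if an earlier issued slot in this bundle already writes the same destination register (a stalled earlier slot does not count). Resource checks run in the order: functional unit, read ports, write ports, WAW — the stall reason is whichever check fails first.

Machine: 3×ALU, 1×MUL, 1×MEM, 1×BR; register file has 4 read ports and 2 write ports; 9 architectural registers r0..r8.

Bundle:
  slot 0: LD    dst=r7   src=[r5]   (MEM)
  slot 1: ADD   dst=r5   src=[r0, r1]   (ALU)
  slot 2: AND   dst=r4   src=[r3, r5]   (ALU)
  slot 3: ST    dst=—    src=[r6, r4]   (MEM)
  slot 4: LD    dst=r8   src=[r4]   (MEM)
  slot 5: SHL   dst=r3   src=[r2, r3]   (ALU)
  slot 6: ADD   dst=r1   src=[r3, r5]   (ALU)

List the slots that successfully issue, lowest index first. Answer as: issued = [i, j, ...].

issued = [0, 1]

#0 MEM src=r5 dispatched  <A:3 Mu:1 Ld:0 B:1 rd:3 wr:1>
#1 ALU src=r0,r1 dispatched  <A:2 Mu:1 Ld:0 B:1 rd:1 wr:0>
#2 ALU src=r3,r5 held:RD_PORT  <A:2 Mu:1 Ld:0 B:1 rd:1 wr:0>
#3 MEM src=r6,r4 held:FU  <A:2 Mu:1 Ld:0 B:1 rd:1 wr:0>
#4 MEM src=r4 held:FU  <A:2 Mu:1 Ld:0 B:1 rd:1 wr:0>
#5 ALU src=r2,r3 held:RD_PORT  <A:2 Mu:1 Ld:0 B:1 rd:1 wr:0>
#6 ALU src=r3,r5 held:RD_PORT  <A:2 Mu:1 Ld:0 B:1 rd:1 wr:0>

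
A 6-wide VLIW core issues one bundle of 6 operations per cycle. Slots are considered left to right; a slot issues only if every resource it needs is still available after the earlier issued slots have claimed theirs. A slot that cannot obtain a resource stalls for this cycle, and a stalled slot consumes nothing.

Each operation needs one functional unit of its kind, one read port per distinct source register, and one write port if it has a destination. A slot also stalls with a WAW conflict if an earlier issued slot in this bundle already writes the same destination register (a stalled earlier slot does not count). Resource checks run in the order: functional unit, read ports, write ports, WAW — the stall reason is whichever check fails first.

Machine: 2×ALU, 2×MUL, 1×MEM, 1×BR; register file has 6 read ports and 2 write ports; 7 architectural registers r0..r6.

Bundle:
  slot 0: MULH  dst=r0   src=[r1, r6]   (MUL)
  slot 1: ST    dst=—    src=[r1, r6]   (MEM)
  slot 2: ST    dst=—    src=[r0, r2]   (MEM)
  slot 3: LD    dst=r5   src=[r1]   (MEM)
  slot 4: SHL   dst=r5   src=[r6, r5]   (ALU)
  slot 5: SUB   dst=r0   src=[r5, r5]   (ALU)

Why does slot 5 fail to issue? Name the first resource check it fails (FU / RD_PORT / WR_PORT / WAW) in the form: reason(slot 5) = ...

[0] MUL needs rd=2 wr=1: ok; after: ALU=2 MUL=1 MEM=1 BR=1, R=4, W=1
[1] MEM needs rd=2 wr=0: ok; after: ALU=2 MUL=1 MEM=0 BR=1, R=2, W=1
[2] MEM needs rd=2 wr=0: FU; after: ALU=2 MUL=1 MEM=0 BR=1, R=2, W=1
[3] MEM needs rd=1 wr=1: FU; after: ALU=2 MUL=1 MEM=0 BR=1, R=2, W=1
[4] ALU needs rd=2 wr=1: ok; after: ALU=1 MUL=1 MEM=0 BR=1, R=0, W=0
[5] ALU needs rd=1 wr=1: RD_PORT; after: ALU=1 MUL=1 MEM=0 BR=1, R=0, W=0

reason(slot 5) = RD_PORT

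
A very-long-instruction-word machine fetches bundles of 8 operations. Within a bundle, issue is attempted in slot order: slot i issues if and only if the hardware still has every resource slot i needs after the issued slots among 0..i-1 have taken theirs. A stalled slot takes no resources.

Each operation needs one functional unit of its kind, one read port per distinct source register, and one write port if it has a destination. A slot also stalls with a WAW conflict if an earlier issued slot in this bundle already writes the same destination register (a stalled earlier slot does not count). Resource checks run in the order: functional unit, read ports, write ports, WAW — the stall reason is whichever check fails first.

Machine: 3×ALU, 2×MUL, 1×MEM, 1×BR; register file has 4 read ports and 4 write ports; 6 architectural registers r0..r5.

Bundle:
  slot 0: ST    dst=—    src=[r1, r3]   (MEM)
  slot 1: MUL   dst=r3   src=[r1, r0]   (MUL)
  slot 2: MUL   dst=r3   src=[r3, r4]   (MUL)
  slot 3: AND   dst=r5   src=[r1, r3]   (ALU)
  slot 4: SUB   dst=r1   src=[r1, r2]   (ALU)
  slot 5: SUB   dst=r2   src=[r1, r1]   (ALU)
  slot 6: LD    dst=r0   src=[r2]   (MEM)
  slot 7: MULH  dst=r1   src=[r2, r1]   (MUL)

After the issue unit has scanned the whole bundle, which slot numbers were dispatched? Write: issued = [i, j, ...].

slot 0 (MEM): ISSUE — free A3,Mu2,Ld0,B1 rp2 wp4
slot 1 (MUL): ISSUE — free A3,Mu1,Ld0,B1 rp0 wp3
slot 2 (MUL): stall RD_PORT — free A3,Mu1,Ld0,B1 rp0 wp3
slot 3 (ALU): stall RD_PORT — free A3,Mu1,Ld0,B1 rp0 wp3
slot 4 (ALU): stall RD_PORT — free A3,Mu1,Ld0,B1 rp0 wp3
slot 5 (ALU): stall RD_PORT — free A3,Mu1,Ld0,B1 rp0 wp3
slot 6 (MEM): stall FU — free A3,Mu1,Ld0,B1 rp0 wp3
slot 7 (MUL): stall RD_PORT — free A3,Mu1,Ld0,B1 rp0 wp3

issued = [0, 1]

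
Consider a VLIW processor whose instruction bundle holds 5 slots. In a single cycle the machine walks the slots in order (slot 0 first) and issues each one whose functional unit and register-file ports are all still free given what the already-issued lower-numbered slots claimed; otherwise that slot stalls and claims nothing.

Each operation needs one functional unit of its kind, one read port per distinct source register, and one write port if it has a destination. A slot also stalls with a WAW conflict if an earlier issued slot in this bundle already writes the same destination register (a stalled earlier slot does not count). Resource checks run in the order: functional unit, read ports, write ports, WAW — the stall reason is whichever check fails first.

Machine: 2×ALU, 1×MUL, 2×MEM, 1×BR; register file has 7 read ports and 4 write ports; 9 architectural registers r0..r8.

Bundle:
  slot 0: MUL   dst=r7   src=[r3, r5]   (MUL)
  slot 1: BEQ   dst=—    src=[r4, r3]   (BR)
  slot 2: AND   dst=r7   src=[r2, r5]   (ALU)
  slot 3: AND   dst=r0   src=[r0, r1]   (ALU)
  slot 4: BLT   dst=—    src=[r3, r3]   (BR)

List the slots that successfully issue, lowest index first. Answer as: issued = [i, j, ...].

issued = [0, 1, 3]

  0. MUL→r7 ⇒ go  {2A/0Mu/2Ld/1B | 5r 3w}
  1. BR ⇒ go  {2A/0Mu/2Ld/0B | 3r 3w}
  2. ALU→r7 ⇒ no(WAW)  {2A/0Mu/2Ld/0B | 3r 3w}
  3. ALU→r0 ⇒ go  {1A/0Mu/2Ld/0B | 1r 2w}
  4. BR ⇒ no(FU)  {1A/0Mu/2Ld/0B | 1r 2w}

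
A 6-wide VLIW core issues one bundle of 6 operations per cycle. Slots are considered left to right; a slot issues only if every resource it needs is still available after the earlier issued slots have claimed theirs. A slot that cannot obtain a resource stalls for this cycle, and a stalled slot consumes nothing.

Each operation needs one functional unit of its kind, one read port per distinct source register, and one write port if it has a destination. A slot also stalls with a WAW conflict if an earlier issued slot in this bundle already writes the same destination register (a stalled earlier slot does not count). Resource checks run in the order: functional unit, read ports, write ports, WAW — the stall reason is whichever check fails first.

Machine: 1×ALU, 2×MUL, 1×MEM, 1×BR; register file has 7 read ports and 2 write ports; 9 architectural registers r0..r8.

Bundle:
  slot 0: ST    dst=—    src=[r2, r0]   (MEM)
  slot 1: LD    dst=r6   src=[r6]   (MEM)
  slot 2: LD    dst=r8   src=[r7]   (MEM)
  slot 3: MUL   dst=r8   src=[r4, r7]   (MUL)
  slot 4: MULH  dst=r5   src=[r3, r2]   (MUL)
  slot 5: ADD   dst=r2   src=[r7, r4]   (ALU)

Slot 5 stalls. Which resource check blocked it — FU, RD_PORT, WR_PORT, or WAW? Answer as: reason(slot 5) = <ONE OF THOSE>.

reason(slot 5) = RD_PORT

[0] MEM needs rd=2 wr=0: ok; after: ALU=1 MUL=2 MEM=0 BR=1, R=5, W=2
[1] MEM needs rd=1 wr=1: FU; after: ALU=1 MUL=2 MEM=0 BR=1, R=5, W=2
[2] MEM needs rd=1 wr=1: FU; after: ALU=1 MUL=2 MEM=0 BR=1, R=5, W=2
[3] MUL needs rd=2 wr=1: ok; after: ALU=1 MUL=1 MEM=0 BR=1, R=3, W=1
[4] MUL needs rd=2 wr=1: ok; after: ALU=1 MUL=0 MEM=0 BR=1, R=1, W=0
[5] ALU needs rd=2 wr=1: RD_PORT; after: ALU=1 MUL=0 MEM=0 BR=1, R=1, W=0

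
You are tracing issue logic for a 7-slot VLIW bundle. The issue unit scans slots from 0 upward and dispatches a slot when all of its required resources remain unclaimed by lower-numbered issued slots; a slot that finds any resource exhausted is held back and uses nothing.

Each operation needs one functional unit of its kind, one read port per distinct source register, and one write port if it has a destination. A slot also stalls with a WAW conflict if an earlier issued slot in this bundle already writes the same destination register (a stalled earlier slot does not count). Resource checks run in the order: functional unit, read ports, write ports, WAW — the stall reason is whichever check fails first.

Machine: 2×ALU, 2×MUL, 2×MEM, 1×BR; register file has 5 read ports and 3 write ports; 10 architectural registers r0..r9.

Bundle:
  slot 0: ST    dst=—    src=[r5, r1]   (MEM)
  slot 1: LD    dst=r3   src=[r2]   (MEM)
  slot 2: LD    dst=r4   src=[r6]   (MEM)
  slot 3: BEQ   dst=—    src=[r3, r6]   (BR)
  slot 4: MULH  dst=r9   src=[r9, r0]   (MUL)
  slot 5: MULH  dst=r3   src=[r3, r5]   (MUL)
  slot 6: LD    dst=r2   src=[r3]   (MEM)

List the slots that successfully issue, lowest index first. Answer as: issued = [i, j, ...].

issued = [0, 1, 3]

  0. MEM ⇒ go  {2A/2Mu/1Ld/1B | 3r 3w}
  1. MEM→r3 ⇒ go  {2A/2Mu/0Ld/1B | 2r 2w}
  2. MEM→r4 ⇒ no(FU)  {2A/2Mu/0Ld/1B | 2r 2w}
  3. BR ⇒ go  {2A/2Mu/0Ld/0B | 0r 2w}
  4. MUL→r9 ⇒ no(RD_PORT)  {2A/2Mu/0Ld/0B | 0r 2w}
  5. MUL→r3 ⇒ no(RD_PORT)  {2A/2Mu/0Ld/0B | 0r 2w}
  6. MEM→r2 ⇒ no(FU)  {2A/2Mu/0Ld/0B | 0r 2w}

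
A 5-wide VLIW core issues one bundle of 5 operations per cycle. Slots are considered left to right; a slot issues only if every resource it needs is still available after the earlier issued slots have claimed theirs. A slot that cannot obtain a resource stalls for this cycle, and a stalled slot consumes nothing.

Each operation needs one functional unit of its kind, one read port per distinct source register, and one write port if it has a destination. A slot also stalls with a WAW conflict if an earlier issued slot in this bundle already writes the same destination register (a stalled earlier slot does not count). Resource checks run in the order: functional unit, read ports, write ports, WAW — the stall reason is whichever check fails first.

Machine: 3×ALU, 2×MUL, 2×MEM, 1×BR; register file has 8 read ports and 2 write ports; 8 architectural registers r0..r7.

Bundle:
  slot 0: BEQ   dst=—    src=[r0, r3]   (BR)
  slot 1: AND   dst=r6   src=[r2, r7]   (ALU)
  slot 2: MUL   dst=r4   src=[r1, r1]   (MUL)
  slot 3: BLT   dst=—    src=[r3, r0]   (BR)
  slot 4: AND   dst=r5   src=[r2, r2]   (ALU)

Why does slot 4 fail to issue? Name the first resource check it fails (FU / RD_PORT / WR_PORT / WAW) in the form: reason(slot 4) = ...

reason(slot 4) = WR_PORT

(0) want 1×BR +2rd +0wr — yes → AL3|MU2|ME2|BR0|rd6|wr2
(1) want 1×ALU +2rd +1wr — yes → AL2|MU2|ME2|BR0|rd4|wr1
(2) want 1×MUL +1rd +1wr — yes → AL2|MU1|ME2|BR0|rd3|wr0
(3) want 1×BR +2rd +0wr — FU → AL2|MU1|ME2|BR0|rd3|wr0
(4) want 1×ALU +1rd +1wr — WR_PORT → AL2|MU1|ME2|BR0|rd3|wr0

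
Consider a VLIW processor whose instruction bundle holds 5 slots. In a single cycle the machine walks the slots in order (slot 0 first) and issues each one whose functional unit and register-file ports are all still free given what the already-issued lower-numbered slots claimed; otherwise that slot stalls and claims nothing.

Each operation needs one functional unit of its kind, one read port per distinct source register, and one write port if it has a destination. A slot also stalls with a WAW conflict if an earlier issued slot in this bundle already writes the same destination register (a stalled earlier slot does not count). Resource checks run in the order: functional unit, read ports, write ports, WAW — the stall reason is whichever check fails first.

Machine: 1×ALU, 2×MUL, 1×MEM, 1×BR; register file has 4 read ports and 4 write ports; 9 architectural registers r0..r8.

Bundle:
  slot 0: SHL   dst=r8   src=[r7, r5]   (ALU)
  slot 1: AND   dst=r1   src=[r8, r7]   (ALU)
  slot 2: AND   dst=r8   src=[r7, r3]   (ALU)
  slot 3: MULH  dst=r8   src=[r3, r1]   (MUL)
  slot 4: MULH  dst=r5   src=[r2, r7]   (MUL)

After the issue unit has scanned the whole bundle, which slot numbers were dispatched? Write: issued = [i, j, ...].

issued = [0, 4]

  0. ALU→r8 ⇒ go  {0A/2Mu/1Ld/1B | 2r 3w}
  1. ALU→r1 ⇒ no(FU)  {0A/2Mu/1Ld/1B | 2r 3w}
  2. ALU→r8 ⇒ no(FU)  {0A/2Mu/1Ld/1B | 2r 3w}
  3. MUL→r8 ⇒ no(WAW)  {0A/2Mu/1Ld/1B | 2r 3w}
  4. MUL→r5 ⇒ go  {0A/1Mu/1Ld/1B | 0r 2w}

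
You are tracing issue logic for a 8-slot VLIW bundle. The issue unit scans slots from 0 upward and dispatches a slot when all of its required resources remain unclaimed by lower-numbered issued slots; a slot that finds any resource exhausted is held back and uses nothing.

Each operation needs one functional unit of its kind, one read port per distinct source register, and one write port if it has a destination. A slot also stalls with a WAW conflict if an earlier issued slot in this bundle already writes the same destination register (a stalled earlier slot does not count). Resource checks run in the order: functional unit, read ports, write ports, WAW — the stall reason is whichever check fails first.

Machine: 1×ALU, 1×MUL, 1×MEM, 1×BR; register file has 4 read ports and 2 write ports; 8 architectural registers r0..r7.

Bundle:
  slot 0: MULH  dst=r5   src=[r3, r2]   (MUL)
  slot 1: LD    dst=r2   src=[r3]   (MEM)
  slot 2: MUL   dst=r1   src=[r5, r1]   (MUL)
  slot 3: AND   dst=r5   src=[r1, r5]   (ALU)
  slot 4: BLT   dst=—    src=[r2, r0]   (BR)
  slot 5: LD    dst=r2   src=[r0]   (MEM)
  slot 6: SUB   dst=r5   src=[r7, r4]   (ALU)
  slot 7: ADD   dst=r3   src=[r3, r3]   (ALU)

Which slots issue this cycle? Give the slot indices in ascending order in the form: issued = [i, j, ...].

slot 0 (MUL): ISSUE — free A1,Mu0,Ld1,B1 rp2 wp1
slot 1 (MEM): ISSUE — free A1,Mu0,Ld0,B1 rp1 wp0
slot 2 (MUL): stall FU — free A1,Mu0,Ld0,B1 rp1 wp0
slot 3 (ALU): stall RD_PORT — free A1,Mu0,Ld0,B1 rp1 wp0
slot 4 (BR): stall RD_PORT — free A1,Mu0,Ld0,B1 rp1 wp0
slot 5 (MEM): stall FU — free A1,Mu0,Ld0,B1 rp1 wp0
slot 6 (ALU): stall RD_PORT — free A1,Mu0,Ld0,B1 rp1 wp0
slot 7 (ALU): stall WR_PORT — free A1,Mu0,Ld0,B1 rp1 wp0

issued = [0, 1]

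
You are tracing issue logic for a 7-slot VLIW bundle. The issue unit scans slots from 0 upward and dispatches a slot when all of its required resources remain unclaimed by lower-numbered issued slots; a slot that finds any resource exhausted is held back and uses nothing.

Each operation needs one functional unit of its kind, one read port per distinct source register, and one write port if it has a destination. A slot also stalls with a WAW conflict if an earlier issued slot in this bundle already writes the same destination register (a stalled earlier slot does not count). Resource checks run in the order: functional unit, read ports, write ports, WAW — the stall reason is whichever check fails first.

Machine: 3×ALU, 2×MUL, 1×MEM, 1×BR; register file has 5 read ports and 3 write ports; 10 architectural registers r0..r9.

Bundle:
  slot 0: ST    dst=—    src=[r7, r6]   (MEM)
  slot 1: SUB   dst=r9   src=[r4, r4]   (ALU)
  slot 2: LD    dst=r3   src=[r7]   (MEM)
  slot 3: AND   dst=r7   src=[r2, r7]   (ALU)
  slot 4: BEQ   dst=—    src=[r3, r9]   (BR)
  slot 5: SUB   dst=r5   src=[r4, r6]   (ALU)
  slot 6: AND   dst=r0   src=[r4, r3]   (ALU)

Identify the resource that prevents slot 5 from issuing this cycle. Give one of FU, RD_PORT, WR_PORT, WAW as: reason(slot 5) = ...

(0) want 1×MEM +2rd +0wr — yes → AL3|MU2|ME0|BR1|rd3|wr3
(1) want 1×ALU +1rd +1wr — yes → AL2|MU2|ME0|BR1|rd2|wr2
(2) want 1×MEM +1rd +1wr — FU → AL2|MU2|ME0|BR1|rd2|wr2
(3) want 1×ALU +2rd +1wr — yes → AL1|MU2|ME0|BR1|rd0|wr1
(4) want 1×BR +2rd +0wr — RD_PORT → AL1|MU2|ME0|BR1|rd0|wr1
(5) want 1×ALU +2rd +1wr — RD_PORT → AL1|MU2|ME0|BR1|rd0|wr1
(6) want 1×ALU +2rd +1wr — RD_PORT → AL1|MU2|ME0|BR1|rd0|wr1

reason(slot 5) = RD_PORT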